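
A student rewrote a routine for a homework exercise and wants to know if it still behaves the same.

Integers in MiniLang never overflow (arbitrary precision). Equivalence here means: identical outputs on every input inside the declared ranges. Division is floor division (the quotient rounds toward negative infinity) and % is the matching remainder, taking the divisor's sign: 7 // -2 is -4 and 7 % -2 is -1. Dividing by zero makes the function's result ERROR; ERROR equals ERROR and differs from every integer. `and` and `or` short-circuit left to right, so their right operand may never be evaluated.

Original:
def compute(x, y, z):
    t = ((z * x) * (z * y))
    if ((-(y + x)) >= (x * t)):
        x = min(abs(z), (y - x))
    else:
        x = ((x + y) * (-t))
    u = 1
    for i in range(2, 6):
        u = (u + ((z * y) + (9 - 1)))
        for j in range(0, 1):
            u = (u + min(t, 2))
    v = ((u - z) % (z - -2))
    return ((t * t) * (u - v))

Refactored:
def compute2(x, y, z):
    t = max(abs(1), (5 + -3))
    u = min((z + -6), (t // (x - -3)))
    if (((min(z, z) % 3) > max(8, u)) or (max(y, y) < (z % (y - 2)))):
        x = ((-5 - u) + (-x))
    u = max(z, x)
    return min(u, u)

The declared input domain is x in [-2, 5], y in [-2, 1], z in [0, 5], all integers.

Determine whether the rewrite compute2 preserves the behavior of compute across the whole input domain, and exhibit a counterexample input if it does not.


There is a counterexample at x=-2, y=-2, z=0: 0 on one side, 3 on the other.
compute: t becomes 0; next ((-(y + x)) >= (x * t)) evaluates to true; next x becomes 0; next u becomes 1; next at i=2:; next u becomes 9; next at j=0:; next u becomes 9; next at i=3:; next u becomes 17; next at j=0:; next u becomes 17; next at i=4:; next u becomes 25; next at j=0:; next u becomes 25; next at i=5:; next u becomes 33; next at j=0:; next u becomes 33; next v becomes 1; next final value 0
compute2: t becomes 2; next u becomes -6; next (((min(z, z) % 3) > max(8, u)) or (max(y, y) < (z % (y - 2)))) evaluates to true; next x becomes 3; next u becomes 3; next final value 3
verdict: not equivalent; witness: x=-2, y=-2, z=0


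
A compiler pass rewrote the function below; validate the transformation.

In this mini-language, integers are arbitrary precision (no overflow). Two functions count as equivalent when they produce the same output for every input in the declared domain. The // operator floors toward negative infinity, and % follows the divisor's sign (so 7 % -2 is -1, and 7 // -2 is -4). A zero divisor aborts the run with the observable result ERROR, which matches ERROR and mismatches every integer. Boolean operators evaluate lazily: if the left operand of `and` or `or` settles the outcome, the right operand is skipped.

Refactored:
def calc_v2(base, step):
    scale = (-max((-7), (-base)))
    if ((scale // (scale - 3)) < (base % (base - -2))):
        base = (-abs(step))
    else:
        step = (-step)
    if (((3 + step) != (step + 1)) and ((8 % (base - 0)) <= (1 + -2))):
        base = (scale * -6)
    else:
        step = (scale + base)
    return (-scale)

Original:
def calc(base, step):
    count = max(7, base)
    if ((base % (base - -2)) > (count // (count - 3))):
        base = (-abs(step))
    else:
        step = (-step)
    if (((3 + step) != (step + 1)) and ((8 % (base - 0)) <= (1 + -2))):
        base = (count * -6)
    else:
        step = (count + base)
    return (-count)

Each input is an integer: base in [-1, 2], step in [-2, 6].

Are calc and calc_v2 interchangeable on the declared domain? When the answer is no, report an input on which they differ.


Not equivalent: base=-1, step=-2 separates them (-7 vs 1).
calc: count := 7 | ((base % (base - -2)) > (count // (count - 3))): false | step := 2 | (((3 + step) != (step + 1)) and ((8 % (base - 0)) <= (1 + -2))): false | step := 6 | result -7
calc_v2: scale := -1 | ((scale // (scale - 3)) < (base % (base - -2))): false | step := 2 | (((3 + step) != (step + 1)) and ((8 % (base - 0)) <= (1 + -2))): false | step := -2 | result 1
verdict: not equivalent; witness: base=-1, step=-2


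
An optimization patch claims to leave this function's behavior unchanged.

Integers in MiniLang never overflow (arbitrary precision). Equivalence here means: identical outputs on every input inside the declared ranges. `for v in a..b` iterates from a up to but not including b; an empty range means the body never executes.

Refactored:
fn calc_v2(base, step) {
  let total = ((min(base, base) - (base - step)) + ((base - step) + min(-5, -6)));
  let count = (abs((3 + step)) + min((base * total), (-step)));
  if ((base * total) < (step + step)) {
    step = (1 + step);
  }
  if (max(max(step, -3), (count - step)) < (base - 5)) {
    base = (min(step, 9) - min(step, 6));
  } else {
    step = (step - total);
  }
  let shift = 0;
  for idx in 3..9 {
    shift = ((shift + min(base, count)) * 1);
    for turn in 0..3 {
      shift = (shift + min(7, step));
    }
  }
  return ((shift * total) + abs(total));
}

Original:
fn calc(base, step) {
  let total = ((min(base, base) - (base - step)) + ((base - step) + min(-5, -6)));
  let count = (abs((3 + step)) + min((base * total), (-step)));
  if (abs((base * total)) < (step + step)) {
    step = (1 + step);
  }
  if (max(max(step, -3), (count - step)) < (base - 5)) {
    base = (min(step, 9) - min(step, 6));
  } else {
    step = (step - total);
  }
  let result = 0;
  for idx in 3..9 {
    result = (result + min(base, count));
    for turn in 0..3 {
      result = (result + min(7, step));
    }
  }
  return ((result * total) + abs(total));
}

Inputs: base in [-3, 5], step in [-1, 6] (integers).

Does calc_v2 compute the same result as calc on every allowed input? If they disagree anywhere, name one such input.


base=1, step=-1 yields -265 from calc but -355 from calc_v2.
verdict: not equivalent; witness: base=1, step=-1


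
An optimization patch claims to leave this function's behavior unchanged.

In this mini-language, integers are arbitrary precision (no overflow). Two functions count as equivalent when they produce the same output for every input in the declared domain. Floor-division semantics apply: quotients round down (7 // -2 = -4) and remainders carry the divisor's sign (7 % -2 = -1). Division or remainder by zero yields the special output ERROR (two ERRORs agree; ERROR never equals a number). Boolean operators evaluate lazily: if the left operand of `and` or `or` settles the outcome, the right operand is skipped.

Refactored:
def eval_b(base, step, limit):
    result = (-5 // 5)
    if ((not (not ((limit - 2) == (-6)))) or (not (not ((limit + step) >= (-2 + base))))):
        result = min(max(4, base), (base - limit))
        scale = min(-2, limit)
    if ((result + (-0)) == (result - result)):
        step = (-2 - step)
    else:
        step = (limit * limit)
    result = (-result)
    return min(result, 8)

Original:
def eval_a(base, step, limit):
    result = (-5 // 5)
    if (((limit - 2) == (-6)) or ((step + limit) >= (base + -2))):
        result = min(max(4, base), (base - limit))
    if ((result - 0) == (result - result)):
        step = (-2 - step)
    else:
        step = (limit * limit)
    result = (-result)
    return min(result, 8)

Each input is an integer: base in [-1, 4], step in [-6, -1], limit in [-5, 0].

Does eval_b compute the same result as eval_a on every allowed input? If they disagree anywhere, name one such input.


The two are interchangeable: statement counts differ; also boolean connective usage differs; also constant usage differs; also min/max/abs usage differs; also local variable names differ; also arithmetic usage differs, and every declared input agrees.
One worked example (base=4, step=-3, limit=-5) — eval_a: result = -1; (((limit - 2) == (-6)) or ((step + limit) >= (base + -2))) -> false; ((result - 0) == (result - result)) -> false; step = 25; result = 1; return 1; eval_b: result = -1; ((not (not ((limit - 2) == (-6)))) or (not (not ((limit + step) >= (-2 + base))))) -> false; ((result + (-0)) == (result - result)) -> false; step = 25; result = 1; return 1; agreement on 1.
Sweeping the whole domain (216 inputs) finds no disagreement.
verdict: equivalent


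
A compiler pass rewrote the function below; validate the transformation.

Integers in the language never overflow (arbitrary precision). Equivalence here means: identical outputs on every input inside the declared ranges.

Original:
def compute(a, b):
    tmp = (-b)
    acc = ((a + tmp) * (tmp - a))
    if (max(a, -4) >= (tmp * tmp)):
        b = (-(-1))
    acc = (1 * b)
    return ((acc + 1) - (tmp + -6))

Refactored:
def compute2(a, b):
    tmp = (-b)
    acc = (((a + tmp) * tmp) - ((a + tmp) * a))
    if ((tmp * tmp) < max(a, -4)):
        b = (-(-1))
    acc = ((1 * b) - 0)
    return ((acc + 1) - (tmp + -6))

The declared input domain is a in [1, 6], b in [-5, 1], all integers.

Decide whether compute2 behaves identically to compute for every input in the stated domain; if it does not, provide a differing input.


Consider the input a=1, b=-1.
compute: tmp becomes 1; next acc becomes 0; next (max(a, -4) >= (tmp * tmp)) evaluates to true; next b becomes 1; next acc becomes 1; next final value 7
compute2: tmp becomes 1; next acc becomes 0; next ((tmp * tmp) < max(a, -4)) evaluates to false; next acc becomes -1; next final value 5
7 != 5, so the rewrite changes behavior.
verdict: not equivalent; witness: a=1, b=-1


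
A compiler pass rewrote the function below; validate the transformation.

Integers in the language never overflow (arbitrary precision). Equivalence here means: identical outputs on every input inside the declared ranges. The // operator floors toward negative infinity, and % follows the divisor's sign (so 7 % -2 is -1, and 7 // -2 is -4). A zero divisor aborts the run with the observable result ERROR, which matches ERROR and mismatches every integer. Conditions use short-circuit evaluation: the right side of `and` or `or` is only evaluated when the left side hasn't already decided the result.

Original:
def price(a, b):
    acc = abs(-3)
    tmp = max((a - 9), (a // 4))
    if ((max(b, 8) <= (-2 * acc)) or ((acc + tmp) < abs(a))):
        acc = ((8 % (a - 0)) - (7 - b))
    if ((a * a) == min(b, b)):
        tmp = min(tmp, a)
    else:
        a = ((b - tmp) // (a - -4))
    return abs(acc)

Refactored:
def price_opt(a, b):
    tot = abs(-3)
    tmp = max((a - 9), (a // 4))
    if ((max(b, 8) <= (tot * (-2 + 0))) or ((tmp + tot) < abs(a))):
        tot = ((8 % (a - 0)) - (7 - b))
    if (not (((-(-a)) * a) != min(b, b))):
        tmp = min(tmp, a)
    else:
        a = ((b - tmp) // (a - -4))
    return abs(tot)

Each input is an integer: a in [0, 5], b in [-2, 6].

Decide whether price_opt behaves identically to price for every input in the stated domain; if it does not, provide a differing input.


Although constant usage differs; comparison usage differs; local variable names differ; boolean connective usage differs; arithmetic usage differs, 54/54 inputs agree.
verdict: equivalent


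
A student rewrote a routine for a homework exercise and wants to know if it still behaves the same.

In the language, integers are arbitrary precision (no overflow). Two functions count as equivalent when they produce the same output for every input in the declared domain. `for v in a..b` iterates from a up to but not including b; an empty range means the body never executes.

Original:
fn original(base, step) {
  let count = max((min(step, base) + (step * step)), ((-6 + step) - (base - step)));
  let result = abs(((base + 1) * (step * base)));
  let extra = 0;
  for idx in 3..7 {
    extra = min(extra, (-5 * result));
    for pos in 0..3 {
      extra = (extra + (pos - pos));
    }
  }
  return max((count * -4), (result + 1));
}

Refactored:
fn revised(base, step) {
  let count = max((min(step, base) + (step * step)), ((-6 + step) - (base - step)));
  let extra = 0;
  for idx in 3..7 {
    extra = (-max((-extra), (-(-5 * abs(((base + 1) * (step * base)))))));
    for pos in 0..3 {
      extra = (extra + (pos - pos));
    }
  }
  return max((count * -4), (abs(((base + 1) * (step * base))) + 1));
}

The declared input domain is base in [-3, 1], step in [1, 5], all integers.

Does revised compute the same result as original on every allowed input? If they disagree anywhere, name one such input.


Differences: constant usage differs; local variable names differ; arithmetic usage differs; min/max/abs usage differs; statement counts differ — yet all 25 inputs agree.
verdict: equivalent


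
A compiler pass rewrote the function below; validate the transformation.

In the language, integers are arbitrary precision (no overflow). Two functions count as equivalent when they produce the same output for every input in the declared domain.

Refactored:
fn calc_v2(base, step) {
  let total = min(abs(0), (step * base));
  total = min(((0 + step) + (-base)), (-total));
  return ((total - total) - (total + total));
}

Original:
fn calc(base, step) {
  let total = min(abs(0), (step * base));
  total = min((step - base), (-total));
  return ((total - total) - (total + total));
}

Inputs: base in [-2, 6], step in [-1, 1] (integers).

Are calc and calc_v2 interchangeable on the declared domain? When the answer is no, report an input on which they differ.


Changes here: constant usage differs; and arithmetic usage differs; the full 27-point sweep finds no disagreement.
verdict: equivalent


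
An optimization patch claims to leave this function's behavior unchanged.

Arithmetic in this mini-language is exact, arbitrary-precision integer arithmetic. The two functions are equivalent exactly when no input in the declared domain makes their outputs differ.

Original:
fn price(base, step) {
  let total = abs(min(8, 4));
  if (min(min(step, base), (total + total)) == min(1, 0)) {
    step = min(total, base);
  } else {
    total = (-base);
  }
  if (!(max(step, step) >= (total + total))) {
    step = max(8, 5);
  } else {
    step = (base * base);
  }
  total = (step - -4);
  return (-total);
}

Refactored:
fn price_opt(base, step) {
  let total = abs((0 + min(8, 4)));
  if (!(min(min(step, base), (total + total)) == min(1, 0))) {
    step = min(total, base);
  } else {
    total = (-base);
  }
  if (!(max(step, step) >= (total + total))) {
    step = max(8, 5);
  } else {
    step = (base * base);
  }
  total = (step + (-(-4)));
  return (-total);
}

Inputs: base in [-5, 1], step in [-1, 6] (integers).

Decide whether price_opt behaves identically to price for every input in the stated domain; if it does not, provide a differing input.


The rewrite breaks on base=-3, step=6, where the results are -13 and -12.
price: total becomes 4; next (min(min(step, base), (total + total)) == min(1, 0)) evaluates to false; next total becomes 3; next (!(max(step, step) >= (total + total))) evaluates to false; next step becomes 9; next total becomes 13; next final value -13
price_opt: total becomes 4; next (!(min(min(step, base), (total + total)) == min(1, 0))) evaluates to true; next step becomes -3; next (!(max(step, step) >= (total + total))) evaluates to true; next step becomes 8; next total becomes 12; next final value -12
verdict: not equivalent; witness: base=-3, step=6


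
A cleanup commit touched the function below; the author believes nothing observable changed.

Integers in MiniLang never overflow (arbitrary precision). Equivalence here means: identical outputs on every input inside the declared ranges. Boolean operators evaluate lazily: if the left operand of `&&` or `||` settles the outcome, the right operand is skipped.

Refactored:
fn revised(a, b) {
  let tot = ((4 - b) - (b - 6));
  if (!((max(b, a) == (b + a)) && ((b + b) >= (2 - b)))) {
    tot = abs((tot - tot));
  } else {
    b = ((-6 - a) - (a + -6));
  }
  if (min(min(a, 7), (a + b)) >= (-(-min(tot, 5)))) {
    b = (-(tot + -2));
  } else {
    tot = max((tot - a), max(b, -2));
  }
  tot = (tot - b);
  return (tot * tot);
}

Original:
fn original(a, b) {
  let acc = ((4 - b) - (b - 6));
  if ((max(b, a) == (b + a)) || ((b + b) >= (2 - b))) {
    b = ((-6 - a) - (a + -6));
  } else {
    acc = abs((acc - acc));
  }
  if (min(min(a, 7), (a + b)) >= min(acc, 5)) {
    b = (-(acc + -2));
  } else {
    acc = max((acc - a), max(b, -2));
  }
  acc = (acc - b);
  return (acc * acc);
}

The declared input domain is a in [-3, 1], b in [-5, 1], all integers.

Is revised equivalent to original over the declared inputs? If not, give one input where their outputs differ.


a=-3, b=1 yields 25 from original but 4 from revised.
verdict: not equivalent; witness: a=-3, b=1


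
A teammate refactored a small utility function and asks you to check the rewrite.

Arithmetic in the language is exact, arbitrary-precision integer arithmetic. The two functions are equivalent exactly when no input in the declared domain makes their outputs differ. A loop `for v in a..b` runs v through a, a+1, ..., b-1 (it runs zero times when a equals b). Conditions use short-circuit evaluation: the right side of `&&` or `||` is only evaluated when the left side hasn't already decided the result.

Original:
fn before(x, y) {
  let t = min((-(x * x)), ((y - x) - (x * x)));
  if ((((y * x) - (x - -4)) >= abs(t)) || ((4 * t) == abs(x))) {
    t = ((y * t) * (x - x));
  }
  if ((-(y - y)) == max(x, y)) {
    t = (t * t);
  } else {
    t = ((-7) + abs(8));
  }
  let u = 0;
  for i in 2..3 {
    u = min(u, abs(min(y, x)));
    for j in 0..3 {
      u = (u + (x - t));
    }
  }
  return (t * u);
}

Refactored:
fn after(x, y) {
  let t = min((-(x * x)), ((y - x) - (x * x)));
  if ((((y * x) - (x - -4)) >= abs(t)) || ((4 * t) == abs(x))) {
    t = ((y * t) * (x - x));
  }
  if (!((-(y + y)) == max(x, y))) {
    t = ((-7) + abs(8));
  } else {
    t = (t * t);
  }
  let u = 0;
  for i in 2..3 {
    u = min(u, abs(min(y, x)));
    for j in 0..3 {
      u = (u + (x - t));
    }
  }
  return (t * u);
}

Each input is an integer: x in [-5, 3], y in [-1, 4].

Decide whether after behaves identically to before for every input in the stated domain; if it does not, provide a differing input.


Run the pair on x=2, y=-1.
before: t=-7, then ((((y * x) - (x - -4)) >= abs(t)) || ((4 * t) == abs(x))) is false, then ((-(y - y)) == max(x, y)) is false, then t=1, then u=0, then (i=2), then u=0, then (j=0), then u=1, then (j=1), then u=2, then (j=2), then u=3, then returns 3
after: t=-7, then ((((y * x) - (x - -4)) >= abs(t)) || ((4 * t) == abs(x))) is false, then (!((-(y + y)) == max(x, y))) is false, then t=49, then u=0, then (i=2), then u=0, then (j=0), then u=-47, then (j=1), then u=-94, then (j=2), then u=-141, then returns -6909
3 != -6909, so the rewrite changes behavior.
verdict: not equivalent; witness: x=2, y=-1


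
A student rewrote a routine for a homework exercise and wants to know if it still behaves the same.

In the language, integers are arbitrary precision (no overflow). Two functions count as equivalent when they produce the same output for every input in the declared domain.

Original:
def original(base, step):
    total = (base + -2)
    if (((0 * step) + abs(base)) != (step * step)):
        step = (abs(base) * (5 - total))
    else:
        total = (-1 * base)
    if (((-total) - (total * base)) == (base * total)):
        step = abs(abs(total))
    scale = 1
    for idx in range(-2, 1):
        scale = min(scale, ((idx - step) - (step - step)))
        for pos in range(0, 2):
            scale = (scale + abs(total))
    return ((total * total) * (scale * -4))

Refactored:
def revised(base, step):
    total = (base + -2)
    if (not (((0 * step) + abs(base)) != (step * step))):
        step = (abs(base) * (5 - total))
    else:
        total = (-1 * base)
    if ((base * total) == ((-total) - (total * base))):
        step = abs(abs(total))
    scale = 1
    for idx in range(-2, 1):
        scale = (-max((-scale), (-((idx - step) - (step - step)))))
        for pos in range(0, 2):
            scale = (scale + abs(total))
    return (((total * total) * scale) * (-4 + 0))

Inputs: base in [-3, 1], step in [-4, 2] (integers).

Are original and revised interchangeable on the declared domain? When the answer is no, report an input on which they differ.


Try base=-3, step=-4.
original: total=-5, then (((0 * step) + abs(base)) != (step * step)) is true, then step=30, then (((-total) - (total * base)) == (base * total)) is false, then scale=1, then (idx=-2), then scale=-32, then (pos=0), then scale=-27, then (pos=1), then scale=-22, then (idx=-1), then scale=-31, then (pos=0), then scale=-26, then (pos=1), then scale=-21, then (idx=0), then scale=-30, then (pos=0), then scale=-25, then (pos=1), then scale=-20, then returns 2000
revised: total=-5, then (not (((0 * step) + abs(base)) != (step * step))) is false, then total=3, then ((base * total) == ((-total) - (total * base))) is false, then scale=1, then (idx=-2), then scale=1, then (pos=0), then scale=4, then (pos=1), then scale=7, then (idx=-1), then scale=3, then (pos=0), then scale=6, then (pos=1), then scale=9, then (idx=0), then scale=4, then (pos=0), then scale=7, then (pos=1), then scale=10, then returns -360
2000 != -360, so the rewrite changes behavior.
verdict: not equivalent; witness: base=-3, step=-4


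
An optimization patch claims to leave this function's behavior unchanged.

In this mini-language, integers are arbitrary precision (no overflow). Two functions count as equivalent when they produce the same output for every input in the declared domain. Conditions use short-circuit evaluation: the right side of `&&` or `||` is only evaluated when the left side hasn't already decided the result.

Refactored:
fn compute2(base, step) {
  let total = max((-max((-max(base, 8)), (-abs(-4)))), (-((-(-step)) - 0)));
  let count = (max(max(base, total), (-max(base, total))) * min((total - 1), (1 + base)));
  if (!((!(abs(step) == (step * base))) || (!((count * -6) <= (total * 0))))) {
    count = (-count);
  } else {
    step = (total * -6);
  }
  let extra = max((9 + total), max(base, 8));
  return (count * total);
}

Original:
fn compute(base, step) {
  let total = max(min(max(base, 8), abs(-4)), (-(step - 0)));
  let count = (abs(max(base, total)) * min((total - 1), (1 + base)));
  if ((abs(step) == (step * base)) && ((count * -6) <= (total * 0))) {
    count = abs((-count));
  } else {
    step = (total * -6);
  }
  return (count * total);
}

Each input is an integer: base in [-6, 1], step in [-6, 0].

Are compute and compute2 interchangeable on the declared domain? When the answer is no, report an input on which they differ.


Take base=0, step=0.
compute: total := 4 | count := 4 | ((abs(step) == (step * base)) && ((count * -6) <= (total * 0))): true | count := 4 | result 16
compute2: total := 4 | count := 4 | (!((!(abs(step) == (step * base))) || (!((count * -6) <= (total * 0))))): true | count := -4 | extra := 13 | result -16
16 and -16 differ, so these are not the same function on this domain.
verdict: not equivalent; witness: base=0, step=0


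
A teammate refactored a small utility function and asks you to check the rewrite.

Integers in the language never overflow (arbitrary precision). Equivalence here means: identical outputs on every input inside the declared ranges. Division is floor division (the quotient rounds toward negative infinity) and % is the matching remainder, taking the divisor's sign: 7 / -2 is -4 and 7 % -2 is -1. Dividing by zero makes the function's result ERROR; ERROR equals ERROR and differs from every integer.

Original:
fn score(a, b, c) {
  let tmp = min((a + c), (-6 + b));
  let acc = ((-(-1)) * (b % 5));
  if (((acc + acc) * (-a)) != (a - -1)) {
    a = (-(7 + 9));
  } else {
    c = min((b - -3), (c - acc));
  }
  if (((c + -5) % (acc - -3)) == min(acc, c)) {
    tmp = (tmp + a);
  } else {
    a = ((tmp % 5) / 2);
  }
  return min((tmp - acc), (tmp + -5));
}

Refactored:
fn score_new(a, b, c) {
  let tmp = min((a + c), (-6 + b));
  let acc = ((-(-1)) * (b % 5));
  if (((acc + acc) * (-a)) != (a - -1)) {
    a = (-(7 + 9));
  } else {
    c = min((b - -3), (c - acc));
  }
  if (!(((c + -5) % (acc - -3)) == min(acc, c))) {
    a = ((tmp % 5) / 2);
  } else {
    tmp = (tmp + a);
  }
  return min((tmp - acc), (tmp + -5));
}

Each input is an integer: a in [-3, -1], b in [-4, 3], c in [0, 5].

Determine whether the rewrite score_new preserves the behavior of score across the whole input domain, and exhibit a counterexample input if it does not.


Although boolean connective usage differs, 144/144 inputs agree.
verdict: equivalent


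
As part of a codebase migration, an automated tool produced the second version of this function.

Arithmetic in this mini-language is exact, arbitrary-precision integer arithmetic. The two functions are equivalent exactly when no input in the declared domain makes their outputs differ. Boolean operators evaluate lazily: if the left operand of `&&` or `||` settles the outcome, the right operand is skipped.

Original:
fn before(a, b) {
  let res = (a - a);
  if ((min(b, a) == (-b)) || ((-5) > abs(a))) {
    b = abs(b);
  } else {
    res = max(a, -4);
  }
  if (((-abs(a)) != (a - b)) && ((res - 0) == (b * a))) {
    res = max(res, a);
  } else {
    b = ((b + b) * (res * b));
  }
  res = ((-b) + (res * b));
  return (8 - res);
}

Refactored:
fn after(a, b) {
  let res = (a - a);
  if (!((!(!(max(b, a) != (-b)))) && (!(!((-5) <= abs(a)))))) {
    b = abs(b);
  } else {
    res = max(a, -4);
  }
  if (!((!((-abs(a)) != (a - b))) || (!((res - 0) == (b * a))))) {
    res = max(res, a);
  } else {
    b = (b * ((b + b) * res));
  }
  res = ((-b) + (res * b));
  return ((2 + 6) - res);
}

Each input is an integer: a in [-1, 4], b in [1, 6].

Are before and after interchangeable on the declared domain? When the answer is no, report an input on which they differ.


These are not equivalent — on a=-1, b=1 the outputs split (8 vs 10).
before: res becomes 0; next ((min(b, a) == (-b)) || ((-5) > abs(a))) evaluates to true; next b becomes 1; next (((-abs(a)) != (a - b)) && ((res - 0) == (b * a))) evaluates to false; next b becomes 0; next res becomes 0; next final value 8
after: res becomes 0; next (!((!(!(max(b, a) != (-b)))) && (!(!((-5) <= abs(a)))))) evaluates to false; next res becomes -1; next (!((!((-abs(a)) != (a - b))) || (!((res - 0) == (b * a))))) evaluates to true; next res becomes -1; next res becomes -2; next final value 10
verdict: not equivalent; witness: a=-1, b=1


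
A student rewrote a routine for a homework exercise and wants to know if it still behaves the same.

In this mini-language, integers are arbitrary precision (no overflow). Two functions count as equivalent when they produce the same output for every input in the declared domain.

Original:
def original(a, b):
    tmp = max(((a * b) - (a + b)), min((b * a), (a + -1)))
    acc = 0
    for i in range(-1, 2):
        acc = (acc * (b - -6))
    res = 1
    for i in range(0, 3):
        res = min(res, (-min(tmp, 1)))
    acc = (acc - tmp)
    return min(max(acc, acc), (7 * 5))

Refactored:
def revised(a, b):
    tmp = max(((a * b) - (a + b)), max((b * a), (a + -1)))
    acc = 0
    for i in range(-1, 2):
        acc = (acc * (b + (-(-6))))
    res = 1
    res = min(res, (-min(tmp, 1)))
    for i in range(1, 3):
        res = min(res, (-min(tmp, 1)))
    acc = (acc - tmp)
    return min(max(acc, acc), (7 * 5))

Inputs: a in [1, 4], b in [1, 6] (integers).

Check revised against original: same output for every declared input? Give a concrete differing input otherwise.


These are not equivalent — on a=1, b=1 the outputs split (0 vs -1).
original: tmp becomes 0; next acc becomes 0; next at i=-1:; next acc becomes 0; next at i=0:; next acc becomes 0; next at i=1:; next acc becomes 0; next res becomes 1; next at i=0:; next res becomes 0; next at i=1:; next res becomes 0; next at i=2:; next res becomes 0; next acc becomes 0; next final value 0
revised: tmp becomes 1; next acc becomes 0; next at i=-1:; next acc becomes 0; next at i=0:; next acc becomes 0; next at i=1:; next acc becomes 0; next res becomes 1; next res becomes -1; next at i=1:; next res becomes -1; next at i=2:; next res becomes -1; next acc becomes -1; next final value -1
verdict: not equivalent; witness: a=1, b=1


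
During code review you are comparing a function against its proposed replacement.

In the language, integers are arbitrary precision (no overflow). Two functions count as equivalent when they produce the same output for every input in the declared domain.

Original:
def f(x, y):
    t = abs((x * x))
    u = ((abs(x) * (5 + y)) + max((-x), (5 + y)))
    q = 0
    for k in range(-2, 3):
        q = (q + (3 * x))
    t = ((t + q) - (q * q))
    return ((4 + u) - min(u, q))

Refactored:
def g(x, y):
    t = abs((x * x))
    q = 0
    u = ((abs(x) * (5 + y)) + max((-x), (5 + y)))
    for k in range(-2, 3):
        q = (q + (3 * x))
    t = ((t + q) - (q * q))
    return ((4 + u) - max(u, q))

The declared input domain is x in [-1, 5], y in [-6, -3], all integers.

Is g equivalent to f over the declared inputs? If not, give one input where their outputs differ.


Consider the input x=-1, y=-6.
f: t = 1; u = 0; q = 0; [k=-2]; q = -3; [k=-1]; q = -6; [k=0]; q = -9; [k=1]; q = -12; [k=2]; q = -15; t = -239; return 19
g: t = 1; q = 0; u = 0; [k=-2]; q = -3; [k=-1]; q = -6; [k=0]; q = -9; [k=1]; q = -12; [k=2]; q = -15; t = -239; return 4
19 against 4: the behavior changed.
verdict: not equivalent; witness: x=-1, y=-6


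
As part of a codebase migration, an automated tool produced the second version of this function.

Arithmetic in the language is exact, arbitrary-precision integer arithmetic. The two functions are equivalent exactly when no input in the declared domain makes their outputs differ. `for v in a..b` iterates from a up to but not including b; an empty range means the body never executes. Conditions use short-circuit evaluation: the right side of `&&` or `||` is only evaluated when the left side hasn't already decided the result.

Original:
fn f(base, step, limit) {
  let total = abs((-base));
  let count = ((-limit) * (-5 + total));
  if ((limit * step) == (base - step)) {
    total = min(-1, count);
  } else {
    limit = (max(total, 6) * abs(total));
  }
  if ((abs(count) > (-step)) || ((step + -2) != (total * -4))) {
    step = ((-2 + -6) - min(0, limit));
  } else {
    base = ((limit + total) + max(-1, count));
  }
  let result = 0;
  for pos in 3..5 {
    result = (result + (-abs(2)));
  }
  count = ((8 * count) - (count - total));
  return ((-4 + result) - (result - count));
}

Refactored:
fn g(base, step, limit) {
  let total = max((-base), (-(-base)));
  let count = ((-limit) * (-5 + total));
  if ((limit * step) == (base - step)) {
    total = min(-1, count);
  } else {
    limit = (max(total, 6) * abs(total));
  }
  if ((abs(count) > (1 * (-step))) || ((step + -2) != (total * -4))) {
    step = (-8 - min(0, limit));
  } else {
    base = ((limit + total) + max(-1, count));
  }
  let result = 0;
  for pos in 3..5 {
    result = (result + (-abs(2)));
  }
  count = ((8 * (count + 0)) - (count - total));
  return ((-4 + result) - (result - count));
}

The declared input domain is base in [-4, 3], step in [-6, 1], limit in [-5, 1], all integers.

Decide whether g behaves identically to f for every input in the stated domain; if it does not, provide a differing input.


Reading the diff, among the changes: arithmetic usage differs; also min/max/abs usage differs; also constant usage differs.
One worked example (base=-3, step=1, limit=-1) — f: total = 3; count = -2; ((limit * step) == (base - step)) -> false; limit = 18; ((abs(count) > (-step)) || ((step + -2) != (total * -4))) -> true; step = -8; result = 0; [pos=3]; result = -2; [pos=4]; result = -4; count = -11; return -15; g: total = 3; count = -2; ((limit * step) == (base - step)) -> false; limit = 18; ((abs(count) > (1 * (-step))) || ((step + -2) != (total * -4))) -> true; step = -8; result = 0; [pos=3]; result = -2; [pos=4]; result = -4; count = -11; return -15; agreement on -15.
Across all 448 domain points the two functions coincide.
verdict: equivalent


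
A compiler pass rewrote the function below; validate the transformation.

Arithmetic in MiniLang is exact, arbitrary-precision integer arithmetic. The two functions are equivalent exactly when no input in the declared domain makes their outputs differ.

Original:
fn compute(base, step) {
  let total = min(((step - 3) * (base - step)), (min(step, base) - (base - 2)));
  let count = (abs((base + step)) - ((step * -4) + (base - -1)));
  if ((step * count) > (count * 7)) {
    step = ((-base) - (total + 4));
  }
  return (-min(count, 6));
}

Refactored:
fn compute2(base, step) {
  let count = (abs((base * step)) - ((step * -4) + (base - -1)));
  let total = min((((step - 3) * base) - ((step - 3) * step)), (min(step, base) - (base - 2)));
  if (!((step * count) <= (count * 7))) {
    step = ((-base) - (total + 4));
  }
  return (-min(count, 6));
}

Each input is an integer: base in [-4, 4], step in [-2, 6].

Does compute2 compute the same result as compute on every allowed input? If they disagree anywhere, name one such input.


Input base=-4, step=-2: -1 from compute versus -3 from compute2.
verdict: not equivalent; witness: base=-4, step=-2


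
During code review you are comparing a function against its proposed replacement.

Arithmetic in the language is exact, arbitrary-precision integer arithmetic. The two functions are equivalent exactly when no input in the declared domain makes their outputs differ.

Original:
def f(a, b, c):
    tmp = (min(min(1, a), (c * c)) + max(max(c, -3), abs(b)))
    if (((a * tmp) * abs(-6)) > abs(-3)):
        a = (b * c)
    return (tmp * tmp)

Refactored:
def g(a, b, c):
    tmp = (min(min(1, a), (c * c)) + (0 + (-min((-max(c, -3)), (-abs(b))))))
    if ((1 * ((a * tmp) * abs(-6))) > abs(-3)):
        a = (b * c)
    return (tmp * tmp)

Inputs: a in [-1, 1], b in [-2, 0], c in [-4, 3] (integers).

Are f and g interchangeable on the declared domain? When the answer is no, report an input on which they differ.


Behavior is preserved: although constant usage differs; min/max/abs usage differs; arithmetic usage differs, the outputs never diverge.
One worked example (a=0, b=-1, c=-2) — f: tmp=1, then (((a * tmp) * abs(-6)) > abs(-3)) is false, then returns 1; g: tmp=1, then ((1 * ((a * tmp) * abs(-6))) > abs(-3)) is false, then returns 1; agreement on 1.
Across all 72 domain points the two functions coincide.
verdict: equivalent


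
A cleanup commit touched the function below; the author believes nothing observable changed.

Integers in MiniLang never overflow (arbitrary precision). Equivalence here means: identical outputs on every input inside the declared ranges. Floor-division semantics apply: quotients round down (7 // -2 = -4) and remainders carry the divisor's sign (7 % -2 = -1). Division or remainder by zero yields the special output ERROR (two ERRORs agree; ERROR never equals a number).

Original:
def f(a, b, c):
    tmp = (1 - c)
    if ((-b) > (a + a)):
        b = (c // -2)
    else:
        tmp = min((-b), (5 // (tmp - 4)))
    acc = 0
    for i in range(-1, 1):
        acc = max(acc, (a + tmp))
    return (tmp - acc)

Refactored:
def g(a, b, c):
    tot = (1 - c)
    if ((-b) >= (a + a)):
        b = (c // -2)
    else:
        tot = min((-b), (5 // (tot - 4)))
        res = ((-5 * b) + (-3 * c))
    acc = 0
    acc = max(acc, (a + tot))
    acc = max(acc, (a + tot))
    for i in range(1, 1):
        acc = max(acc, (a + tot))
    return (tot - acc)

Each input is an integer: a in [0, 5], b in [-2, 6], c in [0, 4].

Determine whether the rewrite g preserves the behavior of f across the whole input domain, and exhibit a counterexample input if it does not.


Evaluate both at a=0, b=0, c=0.
f: tmp becomes 1; next ((-b) > (a + a)) evaluates to false; next tmp becomes -2; next acc becomes 0; next at i=-1:; next acc becomes 0; next at i=0:; next acc becomes 0; next final value -2
g: tot becomes 1; next ((-b) >= (a + a)) evaluates to true; next b becomes 0; next acc becomes 0; next acc becomes 1; next acc becomes 1; next i never enters its loop body; next final value 0
-2 and 0 differ, so these are not the same function on this domain.
verdict: not equivalent; witness: a=0, b=0, c=0


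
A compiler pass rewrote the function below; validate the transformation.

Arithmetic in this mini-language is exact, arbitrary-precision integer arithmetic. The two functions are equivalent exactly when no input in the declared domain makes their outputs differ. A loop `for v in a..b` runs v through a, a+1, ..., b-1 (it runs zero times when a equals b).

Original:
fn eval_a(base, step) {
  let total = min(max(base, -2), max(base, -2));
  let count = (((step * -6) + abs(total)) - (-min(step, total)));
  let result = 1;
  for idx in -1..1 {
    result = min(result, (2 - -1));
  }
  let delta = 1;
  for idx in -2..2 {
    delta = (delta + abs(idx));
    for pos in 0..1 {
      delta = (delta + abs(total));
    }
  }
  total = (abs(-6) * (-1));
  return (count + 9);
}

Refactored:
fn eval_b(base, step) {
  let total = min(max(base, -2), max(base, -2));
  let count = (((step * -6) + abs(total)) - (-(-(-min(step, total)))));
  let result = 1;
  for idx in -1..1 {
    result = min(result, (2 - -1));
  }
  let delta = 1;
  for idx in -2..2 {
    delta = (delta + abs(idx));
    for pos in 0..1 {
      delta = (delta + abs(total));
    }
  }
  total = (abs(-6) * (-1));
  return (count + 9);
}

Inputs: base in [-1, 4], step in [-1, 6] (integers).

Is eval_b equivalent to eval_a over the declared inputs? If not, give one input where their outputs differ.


Side by side, the visible changes include: same computation, different form.
Spot check at base=2, step=0 — eval_a: total := 2 | count := 2 | result := 1 | iter idx=-1: | result := 1 | iter idx=0: | result := 1 | delta := 1 | iter idx=-2: | delta := 3 | iter pos=0: | delta := 5 | iter idx=-1: | delta := 6 | iter pos=0: | delta := 8 | iter idx=0: | delta := 8 | iter pos=0: | delta := 10 | iter idx=1: | delta := 11 | iter pos=0: | delta := 13 | total := -6 | result 11. eval_b: total := 2 | count := 2 | result := 1 | iter idx=-1: | result := 1 | iter idx=0: | result := 1 | delta := 1 | iter idx=-2: | delta := 3 | iter pos=0: | delta := 5 | iter idx=-1: | delta := 6 | iter pos=0: | delta := 8 | iter idx=0: | delta := 8 | iter pos=0: | delta := 10 | iter idx=1: | delta := 11 | iter pos=0: | delta := 13 | total := -6 | result 11. Both give 11.
Every one of the 48 inputs gives matching results.
verdict: equivalent


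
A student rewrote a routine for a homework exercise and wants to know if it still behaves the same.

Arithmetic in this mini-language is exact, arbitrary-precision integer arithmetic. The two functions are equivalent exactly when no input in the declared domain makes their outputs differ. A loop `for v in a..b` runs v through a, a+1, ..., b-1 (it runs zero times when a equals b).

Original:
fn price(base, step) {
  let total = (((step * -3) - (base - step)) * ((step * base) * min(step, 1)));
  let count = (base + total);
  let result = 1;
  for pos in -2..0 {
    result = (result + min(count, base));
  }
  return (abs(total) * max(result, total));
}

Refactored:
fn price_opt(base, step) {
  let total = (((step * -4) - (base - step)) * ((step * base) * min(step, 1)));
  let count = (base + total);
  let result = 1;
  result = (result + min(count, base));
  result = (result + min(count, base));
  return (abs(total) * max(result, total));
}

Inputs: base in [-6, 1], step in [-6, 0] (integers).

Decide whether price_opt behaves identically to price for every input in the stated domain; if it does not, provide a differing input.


Input base=-6, step=-6: -15116544 from price versus -26873856 from price_opt.
verdict: not equivalent; witness: base=-6, step=-6


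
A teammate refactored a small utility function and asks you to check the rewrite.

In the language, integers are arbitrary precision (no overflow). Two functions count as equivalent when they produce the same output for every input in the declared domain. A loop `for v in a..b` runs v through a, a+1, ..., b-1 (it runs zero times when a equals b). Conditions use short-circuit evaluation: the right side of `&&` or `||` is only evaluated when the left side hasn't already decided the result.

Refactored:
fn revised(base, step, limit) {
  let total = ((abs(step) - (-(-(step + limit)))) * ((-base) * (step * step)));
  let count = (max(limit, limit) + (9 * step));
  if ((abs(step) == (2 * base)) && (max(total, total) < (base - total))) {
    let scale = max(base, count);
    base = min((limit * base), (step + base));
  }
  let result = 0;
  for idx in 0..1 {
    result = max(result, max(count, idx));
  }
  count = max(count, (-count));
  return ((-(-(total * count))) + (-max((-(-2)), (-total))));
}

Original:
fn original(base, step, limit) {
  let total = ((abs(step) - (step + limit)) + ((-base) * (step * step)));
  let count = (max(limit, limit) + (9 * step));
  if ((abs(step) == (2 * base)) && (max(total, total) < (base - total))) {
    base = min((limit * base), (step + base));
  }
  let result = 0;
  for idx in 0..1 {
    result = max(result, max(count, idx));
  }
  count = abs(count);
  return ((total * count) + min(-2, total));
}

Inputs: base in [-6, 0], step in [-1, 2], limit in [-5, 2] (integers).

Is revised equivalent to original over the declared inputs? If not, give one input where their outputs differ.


Evaluate both at base=-6, step=-1, limit=-5.
original: total := 13 | count := -14 | ((abs(step) == (2 * base)) && (max(total, total) < (base - total))): false | result := 0 | iter idx=0: | result := 0 | count := 14 | result 180
revised: total := 42 | count := -14 | ((abs(step) == (2 * base)) && (max(total, total) < (base - total))): false | result := 0 | iter idx=0: | result := 0 | count := 14 | result 586
180 against 586: the behavior changed.
verdict: not equivalent; witness: base=-6, step=-1, limit=-5
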